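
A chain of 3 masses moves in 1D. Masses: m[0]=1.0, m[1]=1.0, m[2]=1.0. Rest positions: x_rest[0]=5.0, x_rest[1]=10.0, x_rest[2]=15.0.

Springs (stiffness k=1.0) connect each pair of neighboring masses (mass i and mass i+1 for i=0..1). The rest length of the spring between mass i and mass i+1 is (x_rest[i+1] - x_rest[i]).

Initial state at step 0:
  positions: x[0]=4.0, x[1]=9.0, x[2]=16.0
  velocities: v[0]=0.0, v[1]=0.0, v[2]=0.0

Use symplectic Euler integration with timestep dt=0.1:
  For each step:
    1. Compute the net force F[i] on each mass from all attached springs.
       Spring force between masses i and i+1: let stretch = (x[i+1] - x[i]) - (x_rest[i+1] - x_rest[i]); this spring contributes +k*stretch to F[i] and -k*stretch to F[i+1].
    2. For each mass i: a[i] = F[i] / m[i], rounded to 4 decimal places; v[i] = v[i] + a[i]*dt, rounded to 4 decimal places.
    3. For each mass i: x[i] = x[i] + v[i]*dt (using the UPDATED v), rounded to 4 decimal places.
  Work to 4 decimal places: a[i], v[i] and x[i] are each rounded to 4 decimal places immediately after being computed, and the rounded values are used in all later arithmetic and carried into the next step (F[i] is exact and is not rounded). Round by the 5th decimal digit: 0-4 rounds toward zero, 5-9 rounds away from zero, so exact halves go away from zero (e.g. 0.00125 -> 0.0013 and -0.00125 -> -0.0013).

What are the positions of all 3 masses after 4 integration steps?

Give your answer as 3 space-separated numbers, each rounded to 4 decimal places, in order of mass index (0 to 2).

Step 0: x=[4.0000 9.0000 16.0000] v=[0.0000 0.0000 0.0000]
Step 1: x=[4.0000 9.0200 15.9800] v=[0.0000 0.2000 -0.2000]
Step 2: x=[4.0002 9.0594 15.9404] v=[0.0020 0.3940 -0.3960]
Step 3: x=[4.0010 9.1170 15.8820] v=[0.0079 0.5762 -0.5841]
Step 4: x=[4.0030 9.1911 15.8059] v=[0.0195 0.7411 -0.7606]

Answer: 4.0030 9.1911 15.8059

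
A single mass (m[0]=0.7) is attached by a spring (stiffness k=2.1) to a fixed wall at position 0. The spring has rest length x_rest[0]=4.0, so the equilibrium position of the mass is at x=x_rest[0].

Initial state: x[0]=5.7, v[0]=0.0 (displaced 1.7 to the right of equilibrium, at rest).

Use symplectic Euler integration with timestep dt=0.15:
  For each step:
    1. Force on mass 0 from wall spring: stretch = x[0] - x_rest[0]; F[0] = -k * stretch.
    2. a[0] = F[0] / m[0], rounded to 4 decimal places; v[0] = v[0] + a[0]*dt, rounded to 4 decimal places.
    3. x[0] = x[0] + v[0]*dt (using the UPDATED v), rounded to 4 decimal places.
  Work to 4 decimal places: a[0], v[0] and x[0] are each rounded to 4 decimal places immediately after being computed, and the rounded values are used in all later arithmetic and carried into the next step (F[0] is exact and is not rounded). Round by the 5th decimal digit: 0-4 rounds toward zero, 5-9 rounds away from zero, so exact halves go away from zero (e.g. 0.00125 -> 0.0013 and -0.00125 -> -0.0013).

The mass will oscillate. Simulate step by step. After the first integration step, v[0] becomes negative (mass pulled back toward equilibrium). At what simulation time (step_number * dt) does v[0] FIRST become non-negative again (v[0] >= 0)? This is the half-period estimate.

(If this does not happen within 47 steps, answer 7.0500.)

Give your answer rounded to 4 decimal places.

Step 0: x=[5.7000] v=[0.0000]
Step 1: x=[5.5853] v=[-0.7650]
Step 2: x=[5.3635] v=[-1.4784]
Step 3: x=[5.0497] v=[-2.0920]
Step 4: x=[4.6650] v=[-2.5644]
Step 5: x=[4.2354] v=[-2.8637]
Step 6: x=[3.7900] v=[-2.9696]
Step 7: x=[3.3587] v=[-2.8751]
Step 8: x=[2.9707] v=[-2.5865]
Step 9: x=[2.6522] v=[-2.1233]
Step 10: x=[2.4247] v=[-1.5168]
Step 11: x=[2.3035] v=[-0.8079]
Step 12: x=[2.2968] v=[-0.0445]
Step 13: x=[2.4051] v=[0.7219]
First v>=0 after going negative at step 13, time=1.9500

Answer: 1.9500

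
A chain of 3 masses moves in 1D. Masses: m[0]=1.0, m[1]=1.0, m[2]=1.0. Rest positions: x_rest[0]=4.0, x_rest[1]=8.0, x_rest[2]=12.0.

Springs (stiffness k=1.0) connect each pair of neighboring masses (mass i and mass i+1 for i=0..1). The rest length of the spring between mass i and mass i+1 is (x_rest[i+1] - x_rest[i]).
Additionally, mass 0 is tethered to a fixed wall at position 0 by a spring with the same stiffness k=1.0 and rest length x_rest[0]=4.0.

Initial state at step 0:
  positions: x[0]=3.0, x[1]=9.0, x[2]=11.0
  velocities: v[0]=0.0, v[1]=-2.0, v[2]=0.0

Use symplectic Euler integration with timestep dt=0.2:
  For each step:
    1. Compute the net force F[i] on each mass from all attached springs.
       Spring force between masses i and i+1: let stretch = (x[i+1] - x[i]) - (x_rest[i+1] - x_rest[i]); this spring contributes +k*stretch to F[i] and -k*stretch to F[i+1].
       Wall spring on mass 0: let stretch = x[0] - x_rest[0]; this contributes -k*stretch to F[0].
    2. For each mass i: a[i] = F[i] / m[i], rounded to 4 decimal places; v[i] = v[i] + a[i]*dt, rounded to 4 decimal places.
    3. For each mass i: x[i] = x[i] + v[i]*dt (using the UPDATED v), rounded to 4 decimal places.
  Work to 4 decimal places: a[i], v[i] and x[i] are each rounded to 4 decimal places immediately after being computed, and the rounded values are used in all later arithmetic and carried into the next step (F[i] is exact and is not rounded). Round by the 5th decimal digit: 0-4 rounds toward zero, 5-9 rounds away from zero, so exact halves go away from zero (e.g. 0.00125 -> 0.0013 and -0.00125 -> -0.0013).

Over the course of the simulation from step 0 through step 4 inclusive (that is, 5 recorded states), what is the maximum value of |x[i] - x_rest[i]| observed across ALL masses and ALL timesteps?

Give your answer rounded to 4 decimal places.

Step 0: x=[3.0000 9.0000 11.0000] v=[0.0000 -2.0000 0.0000]
Step 1: x=[3.1200 8.4400 11.0800] v=[0.6000 -2.8000 0.4000]
Step 2: x=[3.3280 7.7728 11.2144] v=[1.0400 -3.3360 0.6720]
Step 3: x=[3.5807 7.0655 11.3711] v=[1.2634 -3.5366 0.7837]
Step 4: x=[3.8295 6.3910 11.5156] v=[1.2442 -3.3724 0.7226]
Max displacement = 1.6090

Answer: 1.6090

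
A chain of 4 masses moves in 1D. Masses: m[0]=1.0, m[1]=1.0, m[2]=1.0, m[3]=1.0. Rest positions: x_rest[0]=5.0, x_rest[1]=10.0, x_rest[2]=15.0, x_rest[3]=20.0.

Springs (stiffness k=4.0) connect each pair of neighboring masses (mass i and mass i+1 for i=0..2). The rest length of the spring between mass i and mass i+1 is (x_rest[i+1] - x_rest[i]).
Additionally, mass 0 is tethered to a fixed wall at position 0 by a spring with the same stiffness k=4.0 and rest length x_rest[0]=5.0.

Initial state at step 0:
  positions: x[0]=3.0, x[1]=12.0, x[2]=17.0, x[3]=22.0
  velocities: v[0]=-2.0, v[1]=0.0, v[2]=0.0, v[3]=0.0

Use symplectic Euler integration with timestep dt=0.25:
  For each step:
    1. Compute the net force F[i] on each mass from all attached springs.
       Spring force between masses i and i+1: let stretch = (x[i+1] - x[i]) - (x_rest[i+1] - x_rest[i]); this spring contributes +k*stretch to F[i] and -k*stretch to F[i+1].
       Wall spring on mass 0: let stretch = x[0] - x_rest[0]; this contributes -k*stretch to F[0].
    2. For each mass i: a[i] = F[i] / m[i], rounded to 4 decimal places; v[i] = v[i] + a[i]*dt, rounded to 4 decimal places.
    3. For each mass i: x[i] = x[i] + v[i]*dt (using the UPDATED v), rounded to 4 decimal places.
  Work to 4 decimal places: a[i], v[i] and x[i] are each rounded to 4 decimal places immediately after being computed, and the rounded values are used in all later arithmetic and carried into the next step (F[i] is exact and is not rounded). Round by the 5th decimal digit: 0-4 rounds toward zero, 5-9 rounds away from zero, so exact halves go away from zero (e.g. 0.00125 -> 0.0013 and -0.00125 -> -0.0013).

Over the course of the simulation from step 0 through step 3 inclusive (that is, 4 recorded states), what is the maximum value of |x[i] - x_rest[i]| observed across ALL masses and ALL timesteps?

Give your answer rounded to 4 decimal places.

Answer: 2.0625

Derivation:
Step 0: x=[3.0000 12.0000 17.0000 22.0000] v=[-2.0000 0.0000 0.0000 0.0000]
Step 1: x=[4.0000 11.0000 17.0000 22.0000] v=[4.0000 -4.0000 0.0000 0.0000]
Step 2: x=[5.7500 9.7500 16.7500 22.0000] v=[7.0000 -5.0000 -1.0000 0.0000]
Step 3: x=[7.0625 9.2500 16.0625 21.9375] v=[5.2500 -2.0000 -2.7500 -0.2500]
Max displacement = 2.0625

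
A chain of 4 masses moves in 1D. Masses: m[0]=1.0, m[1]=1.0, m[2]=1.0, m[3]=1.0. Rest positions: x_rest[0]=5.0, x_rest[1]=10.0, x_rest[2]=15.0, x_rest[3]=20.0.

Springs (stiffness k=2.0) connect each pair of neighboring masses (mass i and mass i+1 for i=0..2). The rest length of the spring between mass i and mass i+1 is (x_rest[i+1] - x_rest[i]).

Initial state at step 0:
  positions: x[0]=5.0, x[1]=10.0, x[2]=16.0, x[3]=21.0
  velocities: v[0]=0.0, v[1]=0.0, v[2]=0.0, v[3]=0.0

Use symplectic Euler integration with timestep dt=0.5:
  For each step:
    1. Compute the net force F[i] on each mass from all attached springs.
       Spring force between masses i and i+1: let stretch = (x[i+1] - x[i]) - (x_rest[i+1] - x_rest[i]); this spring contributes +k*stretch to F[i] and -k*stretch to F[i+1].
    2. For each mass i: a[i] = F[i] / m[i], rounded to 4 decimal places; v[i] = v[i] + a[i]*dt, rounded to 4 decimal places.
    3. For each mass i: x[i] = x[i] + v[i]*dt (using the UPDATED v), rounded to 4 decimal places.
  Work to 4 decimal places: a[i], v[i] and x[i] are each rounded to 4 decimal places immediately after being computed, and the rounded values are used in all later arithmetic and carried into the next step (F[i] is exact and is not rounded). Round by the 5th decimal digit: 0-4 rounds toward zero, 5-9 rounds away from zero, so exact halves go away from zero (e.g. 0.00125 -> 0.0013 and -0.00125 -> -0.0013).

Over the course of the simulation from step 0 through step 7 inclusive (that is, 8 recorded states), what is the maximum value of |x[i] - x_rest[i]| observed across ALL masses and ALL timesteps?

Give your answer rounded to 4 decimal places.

Answer: 1.1250

Derivation:
Step 0: x=[5.0000 10.0000 16.0000 21.0000] v=[0.0000 0.0000 0.0000 0.0000]
Step 1: x=[5.0000 10.5000 15.5000 21.0000] v=[0.0000 1.0000 -1.0000 0.0000]
Step 2: x=[5.2500 10.7500 15.2500 20.7500] v=[0.5000 0.5000 -0.5000 -0.5000]
Step 3: x=[5.7500 10.5000 15.5000 20.2500] v=[1.0000 -0.5000 0.5000 -1.0000]
Step 4: x=[6.1250 10.3750 15.6250 19.8750] v=[0.7500 -0.2500 0.2500 -0.7500]
Step 5: x=[6.1250 10.7500 15.2500 19.8750] v=[0.0000 0.7500 -0.7500 0.0000]
Step 6: x=[5.9375 11.0625 14.9375 20.0625] v=[-0.3750 0.6250 -0.6250 0.3750]
Step 7: x=[5.8125 10.7500 15.2500 20.1875] v=[-0.2500 -0.6250 0.6250 0.2500]
Max displacement = 1.1250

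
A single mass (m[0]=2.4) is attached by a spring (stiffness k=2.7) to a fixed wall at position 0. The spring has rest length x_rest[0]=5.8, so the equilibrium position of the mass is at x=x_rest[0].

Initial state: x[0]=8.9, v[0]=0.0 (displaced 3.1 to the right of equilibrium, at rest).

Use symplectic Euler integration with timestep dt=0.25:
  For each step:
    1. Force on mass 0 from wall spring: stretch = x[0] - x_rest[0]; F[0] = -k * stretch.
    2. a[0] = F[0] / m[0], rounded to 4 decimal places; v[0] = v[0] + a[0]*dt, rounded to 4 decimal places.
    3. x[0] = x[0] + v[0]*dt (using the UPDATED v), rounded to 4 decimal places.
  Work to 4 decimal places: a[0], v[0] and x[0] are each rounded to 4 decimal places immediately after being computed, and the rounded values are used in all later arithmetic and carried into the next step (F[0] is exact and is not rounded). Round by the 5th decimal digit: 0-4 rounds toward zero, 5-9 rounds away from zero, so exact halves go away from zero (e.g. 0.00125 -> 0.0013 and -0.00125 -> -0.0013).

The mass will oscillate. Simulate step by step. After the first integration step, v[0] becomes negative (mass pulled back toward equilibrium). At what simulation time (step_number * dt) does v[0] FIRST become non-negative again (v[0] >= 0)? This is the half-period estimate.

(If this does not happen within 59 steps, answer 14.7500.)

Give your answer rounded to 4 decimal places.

Answer: 3.0000

Derivation:
Step 0: x=[8.9000] v=[0.0000]
Step 1: x=[8.6820] v=[-0.8719]
Step 2: x=[8.2614] v=[-1.6825]
Step 3: x=[7.6677] v=[-2.3748]
Step 4: x=[6.9427] v=[-2.9001]
Step 5: x=[6.1373] v=[-3.2215]
Step 6: x=[5.3082] v=[-3.3164]
Step 7: x=[4.5137] v=[-3.1781]
Step 8: x=[3.8096] v=[-2.8163]
Step 9: x=[3.2455] v=[-2.2565]
Step 10: x=[2.8610] v=[-1.5381]
Step 11: x=[2.6831] v=[-0.7115]
Step 12: x=[2.7244] v=[0.1651]
First v>=0 after going negative at step 12, time=3.0000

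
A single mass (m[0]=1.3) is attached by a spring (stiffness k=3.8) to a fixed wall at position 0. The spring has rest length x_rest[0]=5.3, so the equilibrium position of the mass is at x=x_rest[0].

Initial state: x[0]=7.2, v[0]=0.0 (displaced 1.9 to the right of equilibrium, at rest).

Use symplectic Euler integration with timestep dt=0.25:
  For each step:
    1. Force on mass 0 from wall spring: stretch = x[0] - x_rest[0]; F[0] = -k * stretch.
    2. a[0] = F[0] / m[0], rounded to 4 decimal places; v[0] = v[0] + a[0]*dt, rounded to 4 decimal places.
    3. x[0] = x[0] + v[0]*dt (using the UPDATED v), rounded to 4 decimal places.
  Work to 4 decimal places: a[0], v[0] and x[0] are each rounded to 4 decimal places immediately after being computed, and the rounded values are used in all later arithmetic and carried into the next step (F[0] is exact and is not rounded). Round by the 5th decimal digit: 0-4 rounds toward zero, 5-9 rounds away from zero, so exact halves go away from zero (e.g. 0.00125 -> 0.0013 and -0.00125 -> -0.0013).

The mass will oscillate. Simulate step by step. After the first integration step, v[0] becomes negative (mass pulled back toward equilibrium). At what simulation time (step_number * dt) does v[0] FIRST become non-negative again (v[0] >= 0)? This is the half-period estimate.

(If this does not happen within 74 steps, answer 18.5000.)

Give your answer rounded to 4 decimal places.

Answer: 2.0000

Derivation:
Step 0: x=[7.2000] v=[0.0000]
Step 1: x=[6.8529] v=[-1.3885]
Step 2: x=[6.2221] v=[-2.5233]
Step 3: x=[5.4228] v=[-3.1972]
Step 4: x=[4.6011] v=[-3.2870]
Step 5: x=[3.9070] v=[-2.7763]
Step 6: x=[3.4674] v=[-1.7584]
Step 7: x=[3.3626] v=[-0.4192]
Step 8: x=[3.6118] v=[0.9966]
First v>=0 after going negative at step 8, time=2.0000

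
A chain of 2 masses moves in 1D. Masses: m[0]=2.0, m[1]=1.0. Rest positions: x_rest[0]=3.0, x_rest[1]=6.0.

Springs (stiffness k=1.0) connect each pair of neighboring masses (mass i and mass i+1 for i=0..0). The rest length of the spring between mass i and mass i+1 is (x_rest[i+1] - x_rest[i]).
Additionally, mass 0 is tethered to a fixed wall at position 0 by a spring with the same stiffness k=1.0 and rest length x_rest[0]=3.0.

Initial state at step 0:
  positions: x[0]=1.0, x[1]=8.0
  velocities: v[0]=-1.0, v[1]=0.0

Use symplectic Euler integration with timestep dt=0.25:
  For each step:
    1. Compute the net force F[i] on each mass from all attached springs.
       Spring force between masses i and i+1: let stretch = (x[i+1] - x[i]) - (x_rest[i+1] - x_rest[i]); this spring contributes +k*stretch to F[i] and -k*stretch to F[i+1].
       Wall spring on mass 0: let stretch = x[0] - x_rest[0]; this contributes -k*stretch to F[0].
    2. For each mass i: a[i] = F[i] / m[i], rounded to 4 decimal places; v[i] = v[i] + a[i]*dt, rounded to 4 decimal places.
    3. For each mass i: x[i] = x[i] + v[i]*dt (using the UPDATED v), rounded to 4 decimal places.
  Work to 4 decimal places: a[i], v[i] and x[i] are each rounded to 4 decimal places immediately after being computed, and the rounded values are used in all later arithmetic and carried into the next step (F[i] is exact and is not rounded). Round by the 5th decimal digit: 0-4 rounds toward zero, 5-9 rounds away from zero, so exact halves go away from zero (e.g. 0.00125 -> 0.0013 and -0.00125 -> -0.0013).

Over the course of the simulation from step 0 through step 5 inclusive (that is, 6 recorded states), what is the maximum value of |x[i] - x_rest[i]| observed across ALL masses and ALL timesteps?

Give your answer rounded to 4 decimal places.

Step 0: x=[1.0000 8.0000] v=[-1.0000 0.0000]
Step 1: x=[0.9375 7.7500] v=[-0.2500 -1.0000]
Step 2: x=[1.0586 7.2617] v=[0.4844 -1.9531]
Step 3: x=[1.3405 6.5732] v=[1.1275 -2.7539]
Step 4: x=[1.7440 5.7452] v=[1.6140 -3.3121]
Step 5: x=[2.2181 4.8546] v=[1.8962 -3.5624]
Max displacement = 2.0625

Answer: 2.0625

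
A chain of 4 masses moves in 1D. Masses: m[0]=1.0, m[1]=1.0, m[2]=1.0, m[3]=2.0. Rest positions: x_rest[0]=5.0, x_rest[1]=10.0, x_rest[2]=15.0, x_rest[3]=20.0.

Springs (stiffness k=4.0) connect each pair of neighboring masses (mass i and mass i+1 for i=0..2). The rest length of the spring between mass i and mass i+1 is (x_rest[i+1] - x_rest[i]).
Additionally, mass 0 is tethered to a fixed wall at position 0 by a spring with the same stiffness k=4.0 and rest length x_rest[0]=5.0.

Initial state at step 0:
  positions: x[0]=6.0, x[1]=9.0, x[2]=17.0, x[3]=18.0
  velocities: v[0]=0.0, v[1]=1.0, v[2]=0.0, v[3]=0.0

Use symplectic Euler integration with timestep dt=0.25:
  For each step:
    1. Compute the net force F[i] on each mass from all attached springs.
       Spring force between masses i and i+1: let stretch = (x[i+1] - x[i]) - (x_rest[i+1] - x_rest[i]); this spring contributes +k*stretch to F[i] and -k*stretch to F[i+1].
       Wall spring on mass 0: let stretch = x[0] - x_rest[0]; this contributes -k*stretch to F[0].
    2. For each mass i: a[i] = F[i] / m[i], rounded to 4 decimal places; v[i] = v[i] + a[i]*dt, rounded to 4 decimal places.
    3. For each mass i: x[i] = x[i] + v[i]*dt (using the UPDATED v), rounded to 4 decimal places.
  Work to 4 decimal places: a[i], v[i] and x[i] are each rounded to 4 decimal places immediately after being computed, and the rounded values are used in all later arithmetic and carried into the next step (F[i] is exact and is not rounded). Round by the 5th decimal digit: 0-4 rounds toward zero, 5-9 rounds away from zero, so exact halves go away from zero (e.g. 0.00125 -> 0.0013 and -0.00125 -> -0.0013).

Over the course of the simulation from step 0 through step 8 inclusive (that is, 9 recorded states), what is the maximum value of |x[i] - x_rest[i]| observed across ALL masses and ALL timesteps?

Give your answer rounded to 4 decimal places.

Answer: 3.2657

Derivation:
Step 0: x=[6.0000 9.0000 17.0000 18.0000] v=[0.0000 1.0000 0.0000 0.0000]
Step 1: x=[5.2500 10.5000 15.2500 18.5000] v=[-3.0000 6.0000 -7.0000 2.0000]
Step 2: x=[4.5000 11.8750 13.1250 19.2188] v=[-3.0000 5.5000 -8.5000 2.8750]
Step 3: x=[4.4688 11.7188 12.2110 19.8008] v=[-0.1250 -0.6250 -3.6562 2.3281]
Step 4: x=[5.1329 9.8731 13.0714 20.0591] v=[2.6562 -7.3828 3.4414 1.0332]
Step 5: x=[5.6988 7.6419 14.8791 20.0690] v=[2.2635 -8.9247 7.2308 0.0394]
Step 6: x=[5.3258 6.7343 16.1750 20.0551] v=[-1.4922 -3.6306 5.1835 -0.0556]
Step 7: x=[3.9734 7.8347 16.0807 20.1812] v=[-5.4095 4.4016 -0.3771 0.5044]
Step 8: x=[2.5930 10.0313 14.9501 20.4198] v=[-5.5216 8.7863 -4.5226 0.9542]
Max displacement = 3.2657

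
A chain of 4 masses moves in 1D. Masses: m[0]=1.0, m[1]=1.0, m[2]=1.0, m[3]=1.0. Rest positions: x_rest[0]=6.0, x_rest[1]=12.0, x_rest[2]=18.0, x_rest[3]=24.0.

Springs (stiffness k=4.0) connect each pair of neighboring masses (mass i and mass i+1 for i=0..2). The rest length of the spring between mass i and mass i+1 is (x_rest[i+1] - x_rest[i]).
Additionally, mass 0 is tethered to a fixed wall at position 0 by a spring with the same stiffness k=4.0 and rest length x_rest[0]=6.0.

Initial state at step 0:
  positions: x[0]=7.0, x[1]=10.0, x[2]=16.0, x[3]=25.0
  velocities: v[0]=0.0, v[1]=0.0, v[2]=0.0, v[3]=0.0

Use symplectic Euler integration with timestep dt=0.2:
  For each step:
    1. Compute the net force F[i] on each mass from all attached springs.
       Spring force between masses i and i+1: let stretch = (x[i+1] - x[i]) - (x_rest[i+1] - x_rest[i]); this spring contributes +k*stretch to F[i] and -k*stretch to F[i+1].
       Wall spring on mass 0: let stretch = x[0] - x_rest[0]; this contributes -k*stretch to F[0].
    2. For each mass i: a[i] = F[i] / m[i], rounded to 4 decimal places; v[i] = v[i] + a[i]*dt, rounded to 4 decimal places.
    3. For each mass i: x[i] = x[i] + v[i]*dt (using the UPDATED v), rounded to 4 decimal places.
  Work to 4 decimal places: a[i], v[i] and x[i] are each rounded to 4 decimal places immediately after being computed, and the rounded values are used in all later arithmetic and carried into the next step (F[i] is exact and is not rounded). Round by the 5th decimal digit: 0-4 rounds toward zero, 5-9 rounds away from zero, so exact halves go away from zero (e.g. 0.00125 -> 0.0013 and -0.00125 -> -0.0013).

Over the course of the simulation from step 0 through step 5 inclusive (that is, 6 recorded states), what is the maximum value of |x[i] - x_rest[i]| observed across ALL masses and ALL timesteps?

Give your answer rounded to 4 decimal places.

Step 0: x=[7.0000 10.0000 16.0000 25.0000] v=[0.0000 0.0000 0.0000 0.0000]
Step 1: x=[6.3600 10.4800 16.4800 24.5200] v=[-3.2000 2.4000 2.4000 -2.4000]
Step 2: x=[5.3616 11.2608 17.2864 23.7136] v=[-4.9920 3.9040 4.0320 -4.0320]
Step 3: x=[4.4492 12.0618 18.1571 22.8388] v=[-4.5619 4.0051 4.3533 -4.3738]
Step 4: x=[4.0430 12.6201 18.8016 22.1750] v=[-2.0312 2.7913 3.2224 -3.3192]
Step 5: x=[4.3622 12.7951 18.9968 21.9314] v=[1.5961 0.8748 0.9759 -1.2179]
Max displacement = 2.0686

Answer: 2.0686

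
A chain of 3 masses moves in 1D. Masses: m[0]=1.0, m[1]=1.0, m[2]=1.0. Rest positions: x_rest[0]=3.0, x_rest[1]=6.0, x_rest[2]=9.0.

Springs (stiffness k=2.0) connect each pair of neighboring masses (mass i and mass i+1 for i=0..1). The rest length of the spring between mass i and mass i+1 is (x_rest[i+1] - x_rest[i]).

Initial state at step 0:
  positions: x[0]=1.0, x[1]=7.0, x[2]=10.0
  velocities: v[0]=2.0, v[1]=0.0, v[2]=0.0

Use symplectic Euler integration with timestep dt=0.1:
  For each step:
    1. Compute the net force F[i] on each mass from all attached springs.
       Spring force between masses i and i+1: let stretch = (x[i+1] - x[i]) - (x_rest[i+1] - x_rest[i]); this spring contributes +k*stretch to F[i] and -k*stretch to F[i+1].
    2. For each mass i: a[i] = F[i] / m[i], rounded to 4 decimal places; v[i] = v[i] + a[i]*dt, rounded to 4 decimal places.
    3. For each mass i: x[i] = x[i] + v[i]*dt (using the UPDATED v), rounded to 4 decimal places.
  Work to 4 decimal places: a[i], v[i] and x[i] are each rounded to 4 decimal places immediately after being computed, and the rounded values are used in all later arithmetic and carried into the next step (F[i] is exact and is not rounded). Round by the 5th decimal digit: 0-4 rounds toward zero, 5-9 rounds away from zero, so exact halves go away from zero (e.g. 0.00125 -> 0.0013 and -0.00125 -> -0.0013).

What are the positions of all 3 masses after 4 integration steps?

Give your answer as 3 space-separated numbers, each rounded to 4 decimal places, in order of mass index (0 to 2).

Step 0: x=[1.0000 7.0000 10.0000] v=[2.0000 0.0000 0.0000]
Step 1: x=[1.2600 6.9400 10.0000] v=[2.6000 -0.6000 0.0000]
Step 2: x=[1.5736 6.8276 9.9988] v=[3.1360 -1.1240 -0.0120]
Step 3: x=[1.9323 6.6735 9.9942] v=[3.5868 -1.5406 -0.0462]
Step 4: x=[2.3258 6.4910 9.9832] v=[3.9350 -1.8247 -0.1103]

Answer: 2.3258 6.4910 9.9832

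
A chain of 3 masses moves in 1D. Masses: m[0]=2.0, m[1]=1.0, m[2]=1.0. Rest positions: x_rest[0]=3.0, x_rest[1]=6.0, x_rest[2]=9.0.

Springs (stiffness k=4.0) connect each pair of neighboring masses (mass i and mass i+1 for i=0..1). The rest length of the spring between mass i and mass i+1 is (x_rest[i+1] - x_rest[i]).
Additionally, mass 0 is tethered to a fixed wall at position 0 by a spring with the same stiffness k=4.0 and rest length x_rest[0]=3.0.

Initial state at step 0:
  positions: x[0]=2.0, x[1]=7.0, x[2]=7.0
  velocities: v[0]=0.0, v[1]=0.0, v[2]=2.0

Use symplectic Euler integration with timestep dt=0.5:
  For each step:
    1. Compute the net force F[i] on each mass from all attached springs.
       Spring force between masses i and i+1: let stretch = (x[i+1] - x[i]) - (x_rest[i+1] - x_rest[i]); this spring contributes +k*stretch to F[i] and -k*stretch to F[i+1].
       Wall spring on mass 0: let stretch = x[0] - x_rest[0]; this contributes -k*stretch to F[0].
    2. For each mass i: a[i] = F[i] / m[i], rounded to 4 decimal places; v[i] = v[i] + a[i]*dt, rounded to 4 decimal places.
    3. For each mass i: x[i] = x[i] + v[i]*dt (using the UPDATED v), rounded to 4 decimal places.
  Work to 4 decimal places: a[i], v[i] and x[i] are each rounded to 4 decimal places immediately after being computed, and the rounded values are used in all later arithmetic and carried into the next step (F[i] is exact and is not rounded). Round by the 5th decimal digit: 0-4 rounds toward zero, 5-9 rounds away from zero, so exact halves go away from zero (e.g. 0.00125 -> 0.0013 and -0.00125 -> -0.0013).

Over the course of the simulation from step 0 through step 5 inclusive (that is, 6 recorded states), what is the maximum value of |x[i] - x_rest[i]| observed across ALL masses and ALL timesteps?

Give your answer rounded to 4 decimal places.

Step 0: x=[2.0000 7.0000 7.0000] v=[0.0000 0.0000 2.0000]
Step 1: x=[3.5000 2.0000 11.0000] v=[3.0000 -10.0000 8.0000]
Step 2: x=[2.5000 7.5000 9.0000] v=[-2.0000 11.0000 -4.0000]
Step 3: x=[2.7500 9.5000 8.5000] v=[0.5000 4.0000 -1.0000]
Step 4: x=[5.0000 3.7500 12.0000] v=[4.5000 -11.5000 7.0000]
Step 5: x=[4.1250 7.5000 10.2500] v=[-1.7500 7.5000 -3.5000]
Max displacement = 4.0000

Answer: 4.0000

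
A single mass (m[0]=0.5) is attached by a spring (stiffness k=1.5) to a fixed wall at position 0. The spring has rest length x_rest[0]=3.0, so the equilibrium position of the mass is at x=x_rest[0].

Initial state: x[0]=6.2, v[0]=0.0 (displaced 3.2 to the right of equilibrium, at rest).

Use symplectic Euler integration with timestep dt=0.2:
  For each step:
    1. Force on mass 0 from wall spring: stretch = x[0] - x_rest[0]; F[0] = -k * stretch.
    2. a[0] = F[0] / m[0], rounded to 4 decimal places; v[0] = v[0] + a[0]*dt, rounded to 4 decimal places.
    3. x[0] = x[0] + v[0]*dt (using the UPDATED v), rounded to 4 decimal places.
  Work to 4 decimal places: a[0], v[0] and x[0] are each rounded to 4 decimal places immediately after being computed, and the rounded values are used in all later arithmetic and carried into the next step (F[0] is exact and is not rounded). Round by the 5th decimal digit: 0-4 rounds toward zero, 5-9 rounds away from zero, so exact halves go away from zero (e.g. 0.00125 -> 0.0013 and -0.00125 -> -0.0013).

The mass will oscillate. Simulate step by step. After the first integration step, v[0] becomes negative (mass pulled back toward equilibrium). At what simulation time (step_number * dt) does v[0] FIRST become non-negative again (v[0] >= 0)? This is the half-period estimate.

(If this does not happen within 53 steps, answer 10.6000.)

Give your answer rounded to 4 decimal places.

Answer: 2.0000

Derivation:
Step 0: x=[6.2000] v=[0.0000]
Step 1: x=[5.8160] v=[-1.9200]
Step 2: x=[5.0941] v=[-3.6096]
Step 3: x=[4.1209] v=[-4.8661]
Step 4: x=[3.0132] v=[-5.5386]
Step 5: x=[1.9039] v=[-5.5465]
Step 6: x=[0.9261] v=[-4.8888]
Step 7: x=[0.1972] v=[-3.6445]
Step 8: x=[-0.1954] v=[-1.9628]
Step 9: x=[-0.2045] v=[-0.0456]
Step 10: x=[0.1709] v=[1.8771]
First v>=0 after going negative at step 10, time=2.0000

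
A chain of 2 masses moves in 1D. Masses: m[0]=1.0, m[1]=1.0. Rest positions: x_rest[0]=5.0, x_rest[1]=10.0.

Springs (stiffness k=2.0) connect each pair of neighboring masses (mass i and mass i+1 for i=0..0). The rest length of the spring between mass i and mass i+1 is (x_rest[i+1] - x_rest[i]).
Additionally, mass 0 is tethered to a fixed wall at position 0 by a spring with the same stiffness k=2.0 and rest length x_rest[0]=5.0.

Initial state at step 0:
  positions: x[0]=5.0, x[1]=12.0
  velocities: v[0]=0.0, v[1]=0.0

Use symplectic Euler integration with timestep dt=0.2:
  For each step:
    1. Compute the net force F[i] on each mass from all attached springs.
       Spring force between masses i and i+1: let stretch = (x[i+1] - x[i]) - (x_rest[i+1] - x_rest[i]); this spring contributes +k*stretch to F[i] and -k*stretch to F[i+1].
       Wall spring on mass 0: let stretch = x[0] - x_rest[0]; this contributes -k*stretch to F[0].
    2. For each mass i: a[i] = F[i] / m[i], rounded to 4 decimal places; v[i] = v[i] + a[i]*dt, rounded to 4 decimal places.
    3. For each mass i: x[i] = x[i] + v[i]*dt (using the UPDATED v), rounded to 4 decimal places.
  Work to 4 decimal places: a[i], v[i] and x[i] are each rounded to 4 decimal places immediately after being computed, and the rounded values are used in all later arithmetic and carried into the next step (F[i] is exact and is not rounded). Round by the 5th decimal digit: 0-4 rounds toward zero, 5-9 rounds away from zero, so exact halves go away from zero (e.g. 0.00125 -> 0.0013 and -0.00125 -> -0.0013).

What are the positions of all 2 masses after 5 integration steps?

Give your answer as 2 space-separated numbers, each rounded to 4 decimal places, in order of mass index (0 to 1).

Step 0: x=[5.0000 12.0000] v=[0.0000 0.0000]
Step 1: x=[5.1600 11.8400] v=[0.8000 -0.8000]
Step 2: x=[5.4416 11.5456] v=[1.4080 -1.4720]
Step 3: x=[5.7762 11.1629] v=[1.6730 -1.9136]
Step 4: x=[6.0796 10.7492] v=[1.5172 -2.0683]
Step 5: x=[6.2702 10.3620] v=[0.9532 -1.9361]

Answer: 6.2702 10.3620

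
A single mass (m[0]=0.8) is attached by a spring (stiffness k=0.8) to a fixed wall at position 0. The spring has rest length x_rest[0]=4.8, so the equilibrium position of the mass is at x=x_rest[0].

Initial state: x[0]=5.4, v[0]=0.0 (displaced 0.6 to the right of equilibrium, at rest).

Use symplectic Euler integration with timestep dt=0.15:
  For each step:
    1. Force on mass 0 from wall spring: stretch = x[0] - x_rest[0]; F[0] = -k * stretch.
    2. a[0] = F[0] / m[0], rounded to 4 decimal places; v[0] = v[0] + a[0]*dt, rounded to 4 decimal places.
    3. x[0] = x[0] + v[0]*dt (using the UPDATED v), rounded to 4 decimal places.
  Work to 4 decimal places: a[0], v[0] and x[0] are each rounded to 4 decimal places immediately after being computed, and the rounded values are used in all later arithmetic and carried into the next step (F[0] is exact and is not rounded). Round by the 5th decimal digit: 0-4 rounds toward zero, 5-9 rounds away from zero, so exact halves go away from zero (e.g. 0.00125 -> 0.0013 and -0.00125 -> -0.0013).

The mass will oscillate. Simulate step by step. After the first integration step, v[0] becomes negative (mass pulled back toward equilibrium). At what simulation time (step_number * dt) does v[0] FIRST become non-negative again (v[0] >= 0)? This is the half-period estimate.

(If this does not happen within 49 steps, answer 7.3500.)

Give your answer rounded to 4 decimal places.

Step 0: x=[5.4000] v=[0.0000]
Step 1: x=[5.3865] v=[-0.0900]
Step 2: x=[5.3598] v=[-0.1780]
Step 3: x=[5.3205] v=[-0.2620]
Step 4: x=[5.2695] v=[-0.3401]
Step 5: x=[5.2079] v=[-0.4105]
Step 6: x=[5.1371] v=[-0.4717]
Step 7: x=[5.0588] v=[-0.5223]
Step 8: x=[4.9746] v=[-0.5611]
Step 9: x=[4.8865] v=[-0.5873]
Step 10: x=[4.7965] v=[-0.6003]
Step 11: x=[4.7065] v=[-0.5998]
Step 12: x=[4.6186] v=[-0.5858]
Step 13: x=[4.5348] v=[-0.5586]
Step 14: x=[4.4570] v=[-0.5188]
Step 15: x=[4.3869] v=[-0.4674]
Step 16: x=[4.3261] v=[-0.4054]
Step 17: x=[4.2760] v=[-0.3343]
Step 18: x=[4.2376] v=[-0.2557]
Step 19: x=[4.2119] v=[-0.1713]
Step 20: x=[4.1994] v=[-0.0831]
Step 21: x=[4.2005] v=[0.0070]
First v>=0 after going negative at step 21, time=3.1500

Answer: 3.1500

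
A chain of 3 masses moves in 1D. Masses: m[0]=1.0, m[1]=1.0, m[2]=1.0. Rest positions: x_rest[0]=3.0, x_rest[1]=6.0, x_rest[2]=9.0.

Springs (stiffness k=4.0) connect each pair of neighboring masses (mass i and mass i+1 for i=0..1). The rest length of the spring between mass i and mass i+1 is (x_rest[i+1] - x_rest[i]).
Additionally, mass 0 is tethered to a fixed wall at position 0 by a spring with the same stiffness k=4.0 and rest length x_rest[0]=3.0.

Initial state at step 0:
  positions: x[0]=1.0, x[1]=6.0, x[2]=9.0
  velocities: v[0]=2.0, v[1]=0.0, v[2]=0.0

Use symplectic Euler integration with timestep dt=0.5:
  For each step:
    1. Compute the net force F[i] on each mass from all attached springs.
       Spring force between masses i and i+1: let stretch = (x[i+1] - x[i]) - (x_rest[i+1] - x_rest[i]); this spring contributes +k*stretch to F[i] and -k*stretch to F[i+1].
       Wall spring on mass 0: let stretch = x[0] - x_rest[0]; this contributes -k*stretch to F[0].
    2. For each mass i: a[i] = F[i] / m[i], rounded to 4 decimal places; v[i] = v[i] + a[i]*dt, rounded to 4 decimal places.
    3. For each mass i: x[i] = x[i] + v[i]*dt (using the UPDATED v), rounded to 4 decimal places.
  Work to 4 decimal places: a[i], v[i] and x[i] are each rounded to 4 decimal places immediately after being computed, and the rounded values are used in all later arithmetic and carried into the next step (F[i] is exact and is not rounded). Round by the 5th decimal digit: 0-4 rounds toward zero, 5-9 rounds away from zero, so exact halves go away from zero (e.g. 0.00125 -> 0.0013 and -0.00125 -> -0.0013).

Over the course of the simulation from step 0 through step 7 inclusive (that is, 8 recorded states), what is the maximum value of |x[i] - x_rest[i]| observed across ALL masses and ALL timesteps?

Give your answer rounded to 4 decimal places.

Step 0: x=[1.0000 6.0000 9.0000] v=[2.0000 0.0000 0.0000]
Step 1: x=[6.0000 4.0000 9.0000] v=[10.0000 -4.0000 0.0000]
Step 2: x=[3.0000 9.0000 7.0000] v=[-6.0000 10.0000 -4.0000]
Step 3: x=[3.0000 6.0000 10.0000] v=[0.0000 -6.0000 6.0000]
Step 4: x=[3.0000 4.0000 12.0000] v=[0.0000 -4.0000 4.0000]
Step 5: x=[1.0000 9.0000 9.0000] v=[-4.0000 10.0000 -6.0000]
Step 6: x=[6.0000 6.0000 9.0000] v=[10.0000 -6.0000 0.0000]
Step 7: x=[5.0000 6.0000 9.0000] v=[-2.0000 0.0000 0.0000]
Max displacement = 3.0000

Answer: 3.0000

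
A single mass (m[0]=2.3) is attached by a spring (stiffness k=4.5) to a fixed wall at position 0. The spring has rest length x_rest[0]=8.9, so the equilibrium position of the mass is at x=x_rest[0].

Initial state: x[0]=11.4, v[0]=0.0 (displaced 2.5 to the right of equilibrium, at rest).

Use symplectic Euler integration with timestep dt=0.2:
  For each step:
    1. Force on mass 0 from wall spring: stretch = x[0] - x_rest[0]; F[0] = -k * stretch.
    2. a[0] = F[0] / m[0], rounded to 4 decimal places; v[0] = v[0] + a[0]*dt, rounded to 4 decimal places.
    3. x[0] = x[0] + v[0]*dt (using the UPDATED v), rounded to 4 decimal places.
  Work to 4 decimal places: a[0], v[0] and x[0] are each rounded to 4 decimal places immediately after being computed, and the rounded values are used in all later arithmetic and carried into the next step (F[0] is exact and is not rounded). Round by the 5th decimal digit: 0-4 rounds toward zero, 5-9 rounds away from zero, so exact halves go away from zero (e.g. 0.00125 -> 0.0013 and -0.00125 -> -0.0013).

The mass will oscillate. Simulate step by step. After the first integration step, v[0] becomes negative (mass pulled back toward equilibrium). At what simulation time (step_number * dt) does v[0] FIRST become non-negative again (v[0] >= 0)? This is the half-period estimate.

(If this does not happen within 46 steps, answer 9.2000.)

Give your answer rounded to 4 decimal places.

Answer: 2.4000

Derivation:
Step 0: x=[11.4000] v=[0.0000]
Step 1: x=[11.2043] v=[-0.9783]
Step 2: x=[10.8283] v=[-1.8800]
Step 3: x=[10.3014] v=[-2.6346]
Step 4: x=[9.6648] v=[-3.1830]
Step 5: x=[8.9683] v=[-3.4823]
Step 6: x=[8.2665] v=[-3.5090]
Step 7: x=[7.6143] v=[-3.2611]
Step 8: x=[7.0627] v=[-2.7580]
Step 9: x=[6.6549] v=[-2.0391]
Step 10: x=[6.4228] v=[-1.1606]
Step 11: x=[6.3845] v=[-0.1913]
Step 12: x=[6.5431] v=[0.7930]
First v>=0 after going negative at step 12, time=2.4000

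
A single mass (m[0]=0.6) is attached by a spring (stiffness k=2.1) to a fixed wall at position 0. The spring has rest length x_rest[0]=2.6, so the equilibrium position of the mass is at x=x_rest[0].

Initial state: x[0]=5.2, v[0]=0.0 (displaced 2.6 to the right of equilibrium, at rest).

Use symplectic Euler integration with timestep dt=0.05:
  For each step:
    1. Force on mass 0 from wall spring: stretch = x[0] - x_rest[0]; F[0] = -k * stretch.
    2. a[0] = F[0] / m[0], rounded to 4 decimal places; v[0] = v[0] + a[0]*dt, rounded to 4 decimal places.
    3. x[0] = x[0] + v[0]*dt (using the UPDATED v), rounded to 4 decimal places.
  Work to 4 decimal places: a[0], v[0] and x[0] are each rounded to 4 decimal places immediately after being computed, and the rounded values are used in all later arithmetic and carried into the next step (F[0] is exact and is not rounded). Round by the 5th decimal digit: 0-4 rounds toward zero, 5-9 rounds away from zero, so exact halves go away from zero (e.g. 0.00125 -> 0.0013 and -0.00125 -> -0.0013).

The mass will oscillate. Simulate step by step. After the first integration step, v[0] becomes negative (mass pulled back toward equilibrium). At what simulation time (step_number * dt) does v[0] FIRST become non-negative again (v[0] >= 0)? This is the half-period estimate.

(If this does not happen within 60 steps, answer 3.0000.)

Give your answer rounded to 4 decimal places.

Answer: 1.7000

Derivation:
Step 0: x=[5.2000] v=[0.0000]
Step 1: x=[5.1773] v=[-0.4550]
Step 2: x=[5.1320] v=[-0.9060]
Step 3: x=[5.0645] v=[-1.3491]
Step 4: x=[4.9755] v=[-1.7804]
Step 5: x=[4.8657] v=[-2.1961]
Step 6: x=[4.7361] v=[-2.5926]
Step 7: x=[4.5878] v=[-2.9664]
Step 8: x=[4.4221] v=[-3.3143]
Step 9: x=[4.2404] v=[-3.6332]
Step 10: x=[4.0444] v=[-3.9203]
Step 11: x=[3.8357] v=[-4.1731]
Step 12: x=[3.6162] v=[-4.3894]
Step 13: x=[3.3878] v=[-4.5672]
Step 14: x=[3.1525] v=[-4.7051]
Step 15: x=[2.9124] v=[-4.8018]
Step 16: x=[2.6696] v=[-4.8565]
Step 17: x=[2.4262] v=[-4.8687]
Step 18: x=[2.1843] v=[-4.8383]
Step 19: x=[1.9460] v=[-4.7656]
Step 20: x=[1.7134] v=[-4.6512]
Step 21: x=[1.4886] v=[-4.4960]
Step 22: x=[1.2735] v=[-4.3015]
Step 23: x=[1.0700] v=[-4.0694]
Step 24: x=[0.8799] v=[-3.8017]
Step 25: x=[0.7049] v=[-3.5007]
Step 26: x=[0.5464] v=[-3.1691]
Step 27: x=[0.4059] v=[-2.8097]
Step 28: x=[0.2846] v=[-2.4257]
Step 29: x=[0.1836] v=[-2.0205]
Step 30: x=[0.1037] v=[-1.5976]
Step 31: x=[0.0457] v=[-1.1607]
Step 32: x=[0.0100] v=[-0.7137]
Step 33: x=[-0.0030] v=[-0.2605]
Step 34: x=[0.0068] v=[0.1950]
First v>=0 after going negative at step 34, time=1.7000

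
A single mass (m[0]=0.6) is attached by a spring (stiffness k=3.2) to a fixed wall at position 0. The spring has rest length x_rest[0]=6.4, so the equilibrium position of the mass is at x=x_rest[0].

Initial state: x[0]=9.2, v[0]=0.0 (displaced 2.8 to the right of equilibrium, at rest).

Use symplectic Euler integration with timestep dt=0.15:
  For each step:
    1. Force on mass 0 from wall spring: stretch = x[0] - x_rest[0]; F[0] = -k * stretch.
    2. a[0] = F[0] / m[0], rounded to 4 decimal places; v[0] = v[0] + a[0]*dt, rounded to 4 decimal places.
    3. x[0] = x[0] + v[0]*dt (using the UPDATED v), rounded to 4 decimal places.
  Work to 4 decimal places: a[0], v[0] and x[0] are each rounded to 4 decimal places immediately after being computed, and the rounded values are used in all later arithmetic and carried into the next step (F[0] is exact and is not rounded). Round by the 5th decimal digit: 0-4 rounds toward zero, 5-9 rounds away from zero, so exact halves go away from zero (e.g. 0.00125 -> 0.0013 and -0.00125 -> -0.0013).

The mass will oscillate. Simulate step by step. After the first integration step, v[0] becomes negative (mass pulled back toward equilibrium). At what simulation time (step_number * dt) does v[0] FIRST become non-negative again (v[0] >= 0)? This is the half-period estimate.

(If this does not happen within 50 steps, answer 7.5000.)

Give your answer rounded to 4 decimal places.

Step 0: x=[9.2000] v=[0.0000]
Step 1: x=[8.8640] v=[-2.2400]
Step 2: x=[8.2323] v=[-4.2112]
Step 3: x=[7.3808] v=[-5.6770]
Step 4: x=[6.4116] v=[-6.4616]
Step 5: x=[5.4410] v=[-6.4709]
Step 6: x=[4.5854] v=[-5.7037]
Step 7: x=[3.9476] v=[-4.2520]
Step 8: x=[3.6041] v=[-2.2901]
Step 9: x=[3.5961] v=[-0.0534]
Step 10: x=[3.9246] v=[2.1897]
First v>=0 after going negative at step 10, time=1.5000

Answer: 1.5000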